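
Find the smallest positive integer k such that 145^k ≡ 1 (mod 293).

146

The order of 145 must divide p − 1 = 292 = 2^2 · 73.
Divisors: 1, 2, 4, 73, 146, 292.
Check each in increasing order: 145^1 ≡ 145;  145^2 ≡ 222;  145^4 ≡ 60;  145^73 ≡ 292;  145^146 ≡ 1.
Smallest exponent giving 1 is 146.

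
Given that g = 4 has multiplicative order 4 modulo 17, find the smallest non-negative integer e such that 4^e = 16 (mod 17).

2

Successive powers of 4 modulo 17:
  4^0=1  4^1=4  4^2=16
So 4^2 ≡ 16 (mod 17), giving e = 2.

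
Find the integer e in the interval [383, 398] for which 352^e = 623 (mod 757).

398

Compute 352^383 mod 757 = 116, then multiply by 352 repeatedly:
  352^383=116  352^384=711  352^385=462  352^386=626  352^387=65
  352^388=170  352^389=37  352^390=155  352^391=56  352^392=30
  352^393=719  352^394=250  352^395=188  352^396=317  352^397=305
  352^398=623
Found 623 at exponent 398.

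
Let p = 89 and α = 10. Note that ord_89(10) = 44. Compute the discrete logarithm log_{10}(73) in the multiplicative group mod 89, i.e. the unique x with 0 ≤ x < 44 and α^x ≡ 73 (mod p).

34

Baby-step giant-step with m = ceil(sqrt(44)) = 7.
Baby table (10^j mod 89 for j=0..6):
  0:1  1:10  2:11  3:21  4:32  5:53  6:85
Giant step factor: 10^(-7) ≡ 20 (mod 89).
Scan 73·20^i mod 89 for i = 0, 1, …:
  i=0: 73   i=1: 36   i=2: 8   i=3: 71
  i=4: 85
Match at i=4, j=6: x = 4·7 + 6 = 34.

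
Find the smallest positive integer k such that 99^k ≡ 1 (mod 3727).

3726

The order of 99 must divide p − 1 = 3726 = 2 · 3^4 · 23.
Divisors: 1, 2, 3, 6, 9, 18, 23, 27, 46, 54, 69, 81, 138, 162, 207, 414, 621, 1242, 1863, 3726.
Check each in increasing order: 99^1 ≡ 99;  99^2 ≡ 2347;  99^3 ≡ 1279;  99^6 ≡ 3415;  99^9 ≡ 3468;  99^18 ≡ 3722;  99^23 ≡ 3291;  99^27 ≡ 1295;  99^46 ≡ 19;  99^54 ≡ 3602;  99^69 ≡ 2897;  99^81 ≡ 2113;  99^138 ≡ 3132;  99^162 ≡ 3550;  99^207 ≡ 1886;  99^414 ≡ 1438;  99^621 ≡ 2539;  99^1242 ≡ 2538;  99^1863 ≡ 3726;  99^3726 ≡ 1.
Smallest exponent giving 1 is 3726.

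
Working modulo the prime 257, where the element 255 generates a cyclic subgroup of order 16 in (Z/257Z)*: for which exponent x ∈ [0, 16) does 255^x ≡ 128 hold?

Successive powers of 255 modulo 257:
  255^0=1  255^1=255  255^2=4  255^3=249  255^4=16  255^5=225
  255^6=64  255^7=129  255^8=256  255^9=2  255^10=253  255^11=8
  255^12=241  255^13=32  255^14=193  255^15=128
So 255^15 ≡ 128 (mod 257), giving x = 15.

15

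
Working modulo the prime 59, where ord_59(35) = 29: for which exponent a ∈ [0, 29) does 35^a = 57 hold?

23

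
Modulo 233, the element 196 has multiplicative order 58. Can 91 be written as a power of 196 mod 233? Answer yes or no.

91 ∈ ⟨196⟩ iff 91^58 ≡ 1 (mod 233), since |⟨196⟩| = 58.
91^58 mod 233 = 1.
Since 1 = 1, 91 lies in the subgroup.

yes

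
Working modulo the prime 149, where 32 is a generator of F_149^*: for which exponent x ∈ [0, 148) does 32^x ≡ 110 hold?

102

Baby-step giant-step with m = ceil(sqrt(148)) = 13.
Baby table (32^j mod 149 for j=0..12):
  0:1  1:32  2:130  3:137  4:63  5:79  6:144  7:138
  8:95  9:60  10:132  11:52  12:25
Giant step factor: 32^(-13) ≡ 84 (mod 149).
Scan 110·84^i mod 149 for i = 0, 1, …:
  i=0: 110   i=1: 2   i=2: 19   i=3: 106
  i=4: 113   i=5: 105   i=6: 29   i=7: 52
Match at i=7, j=11: x = 7·13 + 11 = 102.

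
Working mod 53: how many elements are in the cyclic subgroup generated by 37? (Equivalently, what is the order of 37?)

26

The order of 37 must divide p − 1 = 52 = 2^2 · 13.
Divisors: 1, 2, 4, 13, 26, 52.
Check each in increasing order: 37^1 ≡ 37;  37^2 ≡ 44;  37^4 ≡ 28;  37^13 ≡ 52;  37^26 ≡ 1.
Smallest exponent giving 1 is 26.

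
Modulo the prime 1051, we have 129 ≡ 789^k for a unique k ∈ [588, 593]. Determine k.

589

Compute 789^588 mod 1051 = 172, then multiply by 789 repeatedly:
  789^588=172  789^589=129
Found 129 at exponent 589.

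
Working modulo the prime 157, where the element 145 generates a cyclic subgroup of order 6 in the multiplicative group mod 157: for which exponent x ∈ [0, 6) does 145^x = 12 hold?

4

Successive powers of 145 modulo 157:
  145^0=1  145^1=145  145^2=144  145^3=156  145^4=12
So 145^4 ≡ 12 (mod 157), giving x = 4.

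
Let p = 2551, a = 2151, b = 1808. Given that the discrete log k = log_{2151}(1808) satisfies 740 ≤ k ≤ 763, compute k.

Compute 2151^740 mod 2551 = 1322, then multiply by 2151 repeatedly:
  2151^740=1322  2151^741=1808
Found 1808 at exponent 741.

741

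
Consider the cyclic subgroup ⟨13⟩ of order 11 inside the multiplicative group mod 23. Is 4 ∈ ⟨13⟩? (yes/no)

yes

4 ∈ ⟨13⟩ iff 4^11 ≡ 1 (mod 23), since |⟨13⟩| = 11.
4^11 mod 23 = 1.
Since 1 = 1, 4 lies in the subgroup.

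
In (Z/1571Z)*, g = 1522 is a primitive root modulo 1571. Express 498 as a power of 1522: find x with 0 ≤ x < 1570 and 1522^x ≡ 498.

Baby-step giant-step with m = ceil(sqrt(1570)) = 40.
Baby table (1522^j mod 1571 for j=0..39):
  0:1  1:1522  2:830  3:176  4:802  5:1548  6:1127  7:1333
  8:665  9:406  10:529  11:786  12:761  13:415  14:88  15:401
  16:774  17:1349  18:1452  19:1118  20:203  21:1050  22:393  23:1166
  24:993  25:44  26:986  27:387  28:1460  29:726  30:559  31:887
  32:525  33:982  34:583  35:1282  36:22  37:493  38:979  39:730
Giant step factor: 1522^(-40) ≡ 264 (mod 1571).
Scan 498·264^i mod 1571 for i = 0, 1, …:
  i=0: 498   i=1: 1079   i=2: 505   i=3: 1356
  i=4: 1367   i=5: 1129   i=6: 1137   i=7: 107
  i=8: 1541   i=9: 1506   i=10: 121   i=11: 524
  i=12: 88
Match at i=12, j=14: x = 12·40 + 14 = 494.

494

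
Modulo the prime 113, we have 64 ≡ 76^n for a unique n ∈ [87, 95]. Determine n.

88

Compute 76^87 mod 113 = 96, then multiply by 76 repeatedly:
  76^87=96  76^88=64
Found 64 at exponent 88.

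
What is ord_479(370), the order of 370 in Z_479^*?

478

The order of 370 must divide p − 1 = 478 = 2 · 239.
Divisors: 1, 2, 239, 478.
Check each in increasing order: 370^1 ≡ 370;  370^2 ≡ 385;  370^239 ≡ 478;  370^478 ≡ 1.
Smallest exponent giving 1 is 478.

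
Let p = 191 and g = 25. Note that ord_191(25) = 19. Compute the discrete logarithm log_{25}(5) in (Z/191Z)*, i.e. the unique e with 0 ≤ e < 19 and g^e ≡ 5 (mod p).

10

Successive powers of 25 modulo 191:
  25^0=1  25^1=25  25^2=52  25^3=154  25^4=30  25^5=177
  25^6=32  25^7=36  25^8=136  25^9=153  25^10=5
So 25^10 ≡ 5 (mod 191), giving e = 10.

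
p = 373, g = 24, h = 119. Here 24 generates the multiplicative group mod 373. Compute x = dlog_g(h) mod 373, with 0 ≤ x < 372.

60

Baby-step giant-step with m = ceil(sqrt(372)) = 20.
Baby table (24^j mod 373 for j=0..19):
  0:1  1:24  2:203  3:23  4:179  5:193  6:156  7:14
  8:336  9:231  10:322  11:268  12:91  13:319  14:196  15:228
  16:250  17:32  18:22  19:155
Giant step factor: 24^(-20) ≡ 261 (mod 373).
Scan 119·261^i mod 373 for i = 0, 1, …:
  i=0: 119   i=1: 100   i=2: 363   i=3: 1
Match at i=3, j=0: x = 3·20 + 0 = 60.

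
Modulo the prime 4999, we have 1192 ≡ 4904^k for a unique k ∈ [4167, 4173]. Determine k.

Compute 4904^4167 mod 4999 = 4355, then multiply by 4904 repeatedly:
  4904^4167=4355  4904^4168=1192
Found 1192 at exponent 4168.

4168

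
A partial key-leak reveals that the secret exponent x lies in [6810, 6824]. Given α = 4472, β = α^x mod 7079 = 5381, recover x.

6812

Compute 4472^6810 mod 7079 = 5228, then multiply by 4472 repeatedly:
  4472^6810=5228  4472^6811=4758  4472^6812=5381
Found 5381 at exponent 6812.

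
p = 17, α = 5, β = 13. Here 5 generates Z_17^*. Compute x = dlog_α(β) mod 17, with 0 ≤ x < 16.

Successive powers of 5 modulo 17:
  5^0=1  5^1=5  5^2=8  5^3=6  5^4=13
So 5^4 ≡ 13 (mod 17), giving x = 4.

4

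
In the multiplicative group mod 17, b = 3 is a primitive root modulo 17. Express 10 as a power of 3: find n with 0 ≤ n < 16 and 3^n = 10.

Successive powers of 3 modulo 17:
  3^0=1  3^1=3  3^2=9  3^3=10
So 3^3 ≡ 10 (mod 17), giving n = 3.

3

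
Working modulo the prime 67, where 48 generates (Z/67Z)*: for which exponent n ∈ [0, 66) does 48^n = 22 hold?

6

Successive powers of 48 modulo 67:
  48^0=1  48^1=48  48^2=26  48^3=42  48^4=6  48^5=20
  48^6=22
So 48^6 ≡ 22 (mod 67), giving n = 6.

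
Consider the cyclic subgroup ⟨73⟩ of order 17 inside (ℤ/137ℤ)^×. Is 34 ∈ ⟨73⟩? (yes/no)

⟨73⟩ has order 17; its elements mod 137 are {1, 16, 34, 38, 50, 56, 59, 60, 72, 73, 74, 88, 115, 119, 122, 123, 133}.
34 is in this set.

yes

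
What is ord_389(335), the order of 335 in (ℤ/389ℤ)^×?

97

The order of 335 must divide p − 1 = 388 = 2^2 · 97.
Divisors: 1, 2, 4, 97, 194, 388.
Check each in increasing order: 335^1 ≡ 335;  335^2 ≡ 193;  335^4 ≡ 294;  335^97 ≡ 1.
Smallest exponent giving 1 is 97.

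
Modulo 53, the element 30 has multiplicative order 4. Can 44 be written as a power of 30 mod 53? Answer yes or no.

no

⟨30⟩ has order 4; its elements mod 53 are {1, 23, 30, 52}.
44 is not in this set.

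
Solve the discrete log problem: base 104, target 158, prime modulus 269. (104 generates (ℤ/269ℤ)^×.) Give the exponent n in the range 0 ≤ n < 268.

15

Successive powers of 104 modulo 269:
  104^0=1  104^1=104  104^2=56  104^3=175  104^4=177  104^5=116
  104^6=228  104^7=40  104^8=125  104^9=88  104^10=6  104^11=86
  104^12=67  104^13=243  104^14=255  104^15=158
So 104^15 ≡ 158 (mod 269), giving n = 15.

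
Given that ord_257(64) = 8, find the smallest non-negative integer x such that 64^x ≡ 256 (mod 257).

Successive powers of 64 modulo 257:
  64^0=1  64^1=64  64^2=241  64^3=4  64^4=256
So 64^4 ≡ 256 (mod 257), giving x = 4.

4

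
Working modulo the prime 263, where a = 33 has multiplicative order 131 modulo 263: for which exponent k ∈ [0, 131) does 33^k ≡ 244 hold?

Baby-step giant-step with m = ceil(sqrt(131)) = 12.
Baby table (33^j mod 263 for j=0..11):
  0:1  1:33  2:37  3:169  4:54  5:204  6:157  7:184
  8:23  9:233  10:62  11:205
Giant step factor: 33^(-12) ≡ 18 (mod 263).
Scan 244·18^i mod 263 for i = 0, 1, …:
  i=0: 244   i=1: 184
Match at i=1, j=7: k = 1·12 + 7 = 19.

19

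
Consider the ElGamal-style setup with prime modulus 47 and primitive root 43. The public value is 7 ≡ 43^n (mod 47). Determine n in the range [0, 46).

6

Baby-step giant-step with m = ceil(sqrt(46)) = 7.
Baby table (43^j mod 47 for j=0..6):
  0:1  1:43  2:16  3:30  4:21  5:10  6:7
Giant step factor: 43^(-7) ≡ 5 (mod 47).
Scan 7·5^i mod 47 for i = 0, 1, …:
  i=0: 7
Match at i=0, j=6: n = 0·7 + 6 = 6.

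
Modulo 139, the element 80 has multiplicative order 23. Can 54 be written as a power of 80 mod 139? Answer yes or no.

⟨80⟩ has order 23; its elements mod 139 are {1, 6, 34, 36, 44, 45, 52, 55, 57, 63, 64, 65, 77, 79, 80, 91, 100, 106, 112, 116, 125, 129, 131}.
54 is not in this set.

no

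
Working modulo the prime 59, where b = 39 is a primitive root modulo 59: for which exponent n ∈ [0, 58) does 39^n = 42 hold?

5

Baby-step giant-step with m = ceil(sqrt(58)) = 8.
Baby table (39^j mod 59 for j=0..7):
  0:1  1:39  2:46  3:24  4:51  5:42  6:45  7:44
Giant step factor: 39^(-8) ≡ 12 (mod 59).
Scan 42·12^i mod 59 for i = 0, 1, …:
  i=0: 42
Match at i=0, j=5: n = 0·8 + 5 = 5.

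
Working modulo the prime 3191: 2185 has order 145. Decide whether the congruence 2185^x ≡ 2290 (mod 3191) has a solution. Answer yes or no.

2290 ∈ ⟨2185⟩ iff 2290^145 ≡ 1 (mod 3191), since |⟨2185⟩| = 145.
2290^145 mod 3191 = 1.
Since 1 = 1, 2290 lies in the subgroup.

yes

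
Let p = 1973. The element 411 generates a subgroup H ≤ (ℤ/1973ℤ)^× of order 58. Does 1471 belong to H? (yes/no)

yes

1471 ∈ ⟨411⟩ iff 1471^58 ≡ 1 (mod 1973), since |⟨411⟩| = 58.
1471^58 mod 1973 = 1.
Since 1 = 1, 1471 lies in the subgroup.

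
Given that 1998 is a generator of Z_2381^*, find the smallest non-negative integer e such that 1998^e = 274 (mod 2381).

2168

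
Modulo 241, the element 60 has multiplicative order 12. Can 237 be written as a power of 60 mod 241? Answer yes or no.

⟨60⟩ has order 12; its elements mod 241 are {1, 4, 15, 16, 60, 64, 177, 181, 225, 226, 237, 240}.
237 is in this set.

yes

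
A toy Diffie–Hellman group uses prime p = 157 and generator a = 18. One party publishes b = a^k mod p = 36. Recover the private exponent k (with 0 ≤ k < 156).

70

Baby-step giant-step with m = ceil(sqrt(156)) = 13.
Baby table (18^j mod 157 for j=0..12):
  0:1  1:18  2:10  3:23  4:100  5:73  6:58  7:102
  8:109  9:78  10:148  11:152  12:67
Giant step factor: 18^(-13) ≡ 135 (mod 157).
Scan 36·135^i mod 157 for i = 0, 1, …:
  i=0: 36   i=1: 150   i=2: 154   i=3: 66
  i=4: 118   i=5: 73
Match at i=5, j=5: k = 5·13 + 5 = 70.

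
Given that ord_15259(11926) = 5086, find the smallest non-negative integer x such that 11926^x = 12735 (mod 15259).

Baby-step giant-step with m = ceil(sqrt(5086)) = 72.
Baby table (11926^j mod 15259 for j=0..71):
  0:1  1:11926  2:337  3:5945  4:6756  5:4536  6:3181  7:2732
  8:3867  9:5144  10:6164  11:9261  12:2044  13:8121  14:2173  15:5416
  16:15128  17:9371  18:1630  19:14673  20:15245  21:885  22:10541  23:8324
  24:12229  25:12791  26:1243  27:7529  28:6898  29:4279  30:5258  31:7677
  32:1902  33:8378  34:96  35:471  36:1834  37:6137  38:7698  39:8204
  40:196  41:2869  42:5016  43:5536  44:11902  45:4034  46:13116  47:1407
  48:10241  49:1130  50:2683  51:14594  52:3890  53:4780  54:13915  55:8665
  56:4842  57:5636  58:14300  59:7216  60:12515  61:5611  62:6071  63:14050
  64:1221  65:4560  66:14743  67:10820  68:9216  69:14698  70:8215  71:9310
Giant step factor: 11926^(-72) ≡ 8198 (mod 15259).
Scan 12735·8198^i mod 15259 for i = 0, 1, …:
  i=0: 12735   i=1: 14711   i=2: 8901   i=3: 1860
  i=4: 4539   i=5: 9280   i=6: 11325   i=7: 6594
  i=8: 10234   i=9: 4350     …   i=42: 13426
  i=43: 3181
Match at i=43, j=6: x = 43·72 + 6 = 3102.

3102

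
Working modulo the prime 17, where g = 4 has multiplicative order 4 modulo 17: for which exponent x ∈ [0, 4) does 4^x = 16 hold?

2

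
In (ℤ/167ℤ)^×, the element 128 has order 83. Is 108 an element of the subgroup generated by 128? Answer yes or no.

108 ∈ ⟨128⟩ iff 108^83 ≡ 1 (mod 167), since |⟨128⟩| = 83.
108^83 mod 167 = 1.
Since 1 = 1, 108 lies in the subgroup.

yes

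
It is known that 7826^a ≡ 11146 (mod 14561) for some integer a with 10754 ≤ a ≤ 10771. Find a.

Compute 7826^10754 mod 14561 = 7708, then multiply by 7826 repeatedly:
  7826^10754=7708  7826^10755=11146
Found 11146 at exponent 10755.

10755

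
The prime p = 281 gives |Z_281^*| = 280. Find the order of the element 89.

The order of 89 must divide p − 1 = 280 = 2^3 · 5 · 7.
Divisors: 1, 2, 4, 5, 7, 8, 10, 14, 20, 28, 35, 40, 56, 70, 140, 280.
Check each in increasing order: 89^1 ≡ 89;  89^2 ≡ 53;  89^4 ≡ 280;  89^5 ≡ 192;  89^7 ≡ 60;  89^8 ≡ 1.
Smallest exponent giving 1 is 8.

8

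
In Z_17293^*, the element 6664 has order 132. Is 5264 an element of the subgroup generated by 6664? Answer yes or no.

5264 ∈ ⟨6664⟩ iff 5264^132 ≡ 1 (mod 17293), since |⟨6664⟩| = 132.
5264^132 mod 17293 = 2022.
Since 2022 ≠ 1, 5264 does not lie in the subgroup.

no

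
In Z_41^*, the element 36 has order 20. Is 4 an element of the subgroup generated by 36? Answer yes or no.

⟨36⟩ has order 20; its elements mod 41 are {1, 2, 4, 5, 8, 9, 10, 16, 18, 20, 21, 23, 25, 31, 32, 33, 36, 37, 39, 40}.
4 is in this set.

yes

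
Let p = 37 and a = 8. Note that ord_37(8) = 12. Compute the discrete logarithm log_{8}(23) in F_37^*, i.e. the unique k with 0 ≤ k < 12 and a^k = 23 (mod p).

Successive powers of 8 modulo 37:
  8^0=1  8^1=8  8^2=27  8^3=31  8^4=26  8^5=23
So 8^5 ≡ 23 (mod 37), giving k = 5.

5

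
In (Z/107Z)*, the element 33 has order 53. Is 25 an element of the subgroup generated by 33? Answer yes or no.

yes

25 ∈ ⟨33⟩ iff 25^53 ≡ 1 (mod 107), since |⟨33⟩| = 53.
25^53 mod 107 = 1.
Since 1 = 1, 25 lies in the subgroup.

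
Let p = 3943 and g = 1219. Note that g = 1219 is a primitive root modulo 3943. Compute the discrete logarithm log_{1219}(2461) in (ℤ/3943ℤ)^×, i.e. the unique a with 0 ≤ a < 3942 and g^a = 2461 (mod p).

1356

Baby-step giant-step with m = ceil(sqrt(3942)) = 63.
Baby table (1219^j mod 3943 for j=0..62):
  0:1  1:1219  2:3393  3:3803  4:2832  5:2083  6:3828  7:1763
  8:162  9:328  10:1589  11:978  12:1396  13:2291  14:1085  15:1710
  16:2586  17:1877  18:1123  19:716  20:1401  21:500  22:2278  23:1010
  24:974  25:463  26:548  27:1645  28:2211  29:2140  30:2337  31:1957
  32:68  33:89  34:2030  35:2309  36:3312  37:3639  38:66  39:1594
  40:3130  41:2589  42:1591  43:3416  44:296  45:2011  46:2806  47:1933
  48:2356  49:1460  50:1447  51:1372  52:636  53:2456  54:1127  55:1649
  56:3144  57:3883  58:1777  59:1456  60:514  61:3572  62:1196
Giant step factor: 1219^(-63) ≡ 3939 (mod 3943).
Scan 2461·3939^i mod 3943 for i = 0, 1, …:
  i=0: 2461   i=1: 1985   i=2: 3889   i=3: 216
  i=4: 3079   i=5: 3456   i=6: 1948   i=7: 94
  i=8: 3567   i=9: 1504     …   i=20: 2935
  i=21: 89
Match at i=21, j=33: a = 21·63 + 33 = 1356.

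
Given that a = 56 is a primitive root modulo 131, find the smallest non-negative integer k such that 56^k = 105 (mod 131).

56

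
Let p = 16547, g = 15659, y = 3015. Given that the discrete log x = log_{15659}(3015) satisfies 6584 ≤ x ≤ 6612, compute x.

Compute 15659^6584 mod 16547 = 14606, then multiply by 15659 repeatedly:
  15659^6584=14606  15659^6585=2720  15659^6586=502  15659^6587=993  15659^6588=11754
  15659^6589=3605  15659^6590=8878  15659^6591=9255  15659^6592=5419  15659^6593=3105
  15659^6594=6109  15659^6595=2624  15659^6596=3015
Found 3015 at exponent 6596.

6596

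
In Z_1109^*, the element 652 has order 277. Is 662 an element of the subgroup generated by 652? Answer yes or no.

no

662 ∈ ⟨652⟩ iff 662^277 ≡ 1 (mod 1109), since |⟨652⟩| = 277.
662^277 mod 1109 = 1108.
Since 1108 ≠ 1, 662 does not lie in the subgroup.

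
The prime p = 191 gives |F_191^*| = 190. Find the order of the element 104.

95

The order of 104 must divide p − 1 = 190 = 2 · 5 · 19.
Divisors: 1, 2, 5, 10, 19, 38, 95, 190.
Check each in increasing order: 104^1 ≡ 104;  104^2 ≡ 120;  104^5 ≡ 160;  104^10 ≡ 6;  104^19 ≡ 184;  104^38 ≡ 49;  104^95 ≡ 1.
Smallest exponent giving 1 is 95.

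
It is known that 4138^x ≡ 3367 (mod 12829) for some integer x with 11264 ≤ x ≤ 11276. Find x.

Compute 4138^11264 mod 12829 = 5262, then multiply by 4138 repeatedly:
  4138^11264=5262  4138^11265=3343  4138^11266=3672  4138^11267=5200  4138^11268=3367
Found 3367 at exponent 11268.

11268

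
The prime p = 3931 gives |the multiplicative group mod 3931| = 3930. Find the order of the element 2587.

The order of 2587 must divide p − 1 = 3930 = 2 · 3 · 5 · 131.
Divisors: 1, 2, 3, 5, 6, 10, 15, 30, 131, 262, 393, 655, 786, 1310, 1965, 3930.
Check each in increasing order: 2587^1 ≡ 2587;  2587^2 ≡ 2007;  2587^3 ≡ 3189;  2587^5 ≡ 655;  2587^6 ≡ 224;  2587^10 ≡ 546;  2587^15 ≡ 3840;  2587^30 ≡ 419;  2587^131 ≡ 2384;  2587^262 ≡ 3161;  2587^393 ≡ 97;  2587^655 ≡ 3930;  2587^786 ≡ 1547;  2587^1310 ≡ 1.
Smallest exponent giving 1 is 1310.

1310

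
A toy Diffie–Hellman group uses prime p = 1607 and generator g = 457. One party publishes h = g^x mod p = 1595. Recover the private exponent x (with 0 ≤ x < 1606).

1391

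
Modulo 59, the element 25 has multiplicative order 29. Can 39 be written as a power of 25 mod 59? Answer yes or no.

no

39 ∈ ⟨25⟩ iff 39^29 ≡ 1 (mod 59), since |⟨25⟩| = 29.
39^29 mod 59 = 58.
Since 58 ≠ 1, 39 does not lie in the subgroup.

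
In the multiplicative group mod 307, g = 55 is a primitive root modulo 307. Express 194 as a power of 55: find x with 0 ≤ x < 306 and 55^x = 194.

Baby-step giant-step with m = ceil(sqrt(306)) = 18.
Baby table (55^j mod 307 for j=0..17):
  0:1  1:55  2:262  3:288  4:183  5:241  6:54  7:207
  8:26  9:202  10:58  11:120  12:153  13:126  14:176  15:163
  16:62  17:33
Giant step factor: 55^(-18) ≡ 216 (mod 307).
Scan 194·216^i mod 307 for i = 0, 1, …:
  i=0: 194   i=1: 152   i=2: 290   i=3: 12
  i=4: 136   i=5: 211   i=6: 140   i=7: 154
  i=8: 108   i=9: 303     …   i=15: 206
  i=16: 288
Match at i=16, j=3: x = 16·18 + 3 = 291.

291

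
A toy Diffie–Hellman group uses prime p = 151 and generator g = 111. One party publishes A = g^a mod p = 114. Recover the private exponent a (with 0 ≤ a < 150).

103

Baby-step giant-step with m = ceil(sqrt(150)) = 13.
Baby table (111^j mod 151 for j=0..12):
  0:1  1:111  2:90  3:24  4:97  5:46  6:123  7:63
  8:47  9:83  10:2  11:71  12:29
Giant step factor: 111^(-13) ≡ 129 (mod 151).
Scan 114·129^i mod 151 for i = 0, 1, …:
  i=0: 114   i=1: 59   i=2: 61   i=3: 17
  i=4: 79   i=5: 74   i=6: 33   i=7: 29
Match at i=7, j=12: a = 7·13 + 12 = 103.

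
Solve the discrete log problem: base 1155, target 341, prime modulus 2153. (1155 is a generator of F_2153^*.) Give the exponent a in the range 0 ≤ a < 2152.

Baby-step giant-step with m = ceil(sqrt(2152)) = 47.
Baby table (1155^j mod 2153 for j=0..46):
  0:1  1:1155  2:1318  3:119  4:1806  5:1826  6:1243  7:1767
  8:1994  9:1513  10:1432  11:456  12:1348  13:321  14:439  15:1090
  16:1598  17:569  18:530  19:698  20:968  21:633  22:1248  23:1083
  24:2125  25:2108  26:1850  27:974  28:1104  29:544  30:1797  31:43
  32:146  33:696  34:811  35:150  36:1010  37:1777  38:626  39:1775
  40:469  41:1292  42:231  43:1986  44:885  45:1653  46:1657
Giant step factor: 1155^(-47) ≡ 1597 (mod 2153).
Scan 341·1597^i mod 2153 for i = 0, 1, …:
  i=0: 341   i=1: 2021   i=2: 190   i=3: 2010
  i=4: 2000   i=5: 1101   i=6: 1449   i=7: 1731
  i=8: 2108
Match at i=8, j=25: a = 8·47 + 25 = 401.

401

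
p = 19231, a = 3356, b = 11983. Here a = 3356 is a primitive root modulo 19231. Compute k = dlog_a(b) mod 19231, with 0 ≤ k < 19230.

19010

Baby-step giant-step with m = ceil(sqrt(19230)) = 139.
Baby table (3356^j mod 19231 for j=0..138):
  0:1  1:3356  2:12601  3:19218  4:14065  5:9266  6:169  7:9465
  8:14159  9:17034  10:11572  11:8243  12:9330  13:3412  14:8227  15:13327
  16:13337  17:8435  18:19059  19:18929  20:5731  21:2236  22:3926  23:2421
  24:9394  25:6655  26:6989  27:12495  28:9640  29:5298  30:10644  31:9297
  32:8050  33:15476  34:13756  35:10736  36:10353  37:13482  38:14280  39:28
  40:17044  41:6670  42:18867  43:9200  44:9445  45:4732  46:15017  47:11832
  48:15408  49:16320  50:32  51:11237  52:18612  53:18815  54:7767  55:8047
  56:5408  57:14415  58:10775  59:6620  60:4915  61:13773  62:10095  63:13029
  64:13261  65:3382  66:3702  67:686  68:13727  69:9567  70:10313  71:13859
  72:10246  73:548  74:12143  75:1419  76:12107  77:15220  78:784  79:15688
  80:13681  81:9039  82:7597  83:14457  84:17110  85:16625  86:4369  87:8342
  88:14647  89:896  90:6940  91:1899  92:7583  93:5935  94:13775  95:16807
  96:19000  97:13235  98:12281  99:3003  100:1024  101:13426  102:18654  103:5919
  104:17772  105:7501  106:19208  107:18967  108:17873  109:299  110:3432  111:17654
  112:15344  113:13077  114:1270  115:12069  116:3078  117:2721  118:16182  119:17679
  120:3089  121:1175  122:945  123:17536  124:3956  125:6946  126:2804  127:6265
  128:5857  129:2010  130:14710  131:783  132:12332  133:1080  134:9052  135:12763
  136:5191  137:16941  138:7160
Giant step factor: 3356^(-139) ≡ 5345 (mod 19231).
Scan 11983·5345^i mod 19231 for i = 0, 1, …:
  i=0: 11983   i=1: 9905   i=2: 18513   i=3: 8490
  i=4: 13121   i=5: 15519   i=6: 5752   i=7: 13302
  i=8: 2183   i=9: 14149     …   i=135: 13629
  i=136: 19208
Match at i=136, j=106: k = 136·139 + 106 = 19010.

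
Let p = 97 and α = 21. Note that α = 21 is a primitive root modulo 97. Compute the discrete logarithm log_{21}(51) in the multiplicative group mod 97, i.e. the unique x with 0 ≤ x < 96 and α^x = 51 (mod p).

Baby-step giant-step with m = ceil(sqrt(96)) = 10.
Baby table (21^j mod 97 for j=0..9):
  0:1  1:21  2:53  3:46  4:93  5:13  6:79  7:10
  8:16  9:45
Giant step factor: 21^(-10) ≡ 31 (mod 97).
Scan 51·31^i mod 97 for i = 0, 1, …:
  i=0: 51   i=1: 29   i=2: 26   i=3: 30
  i=4: 57   i=5: 21
Match at i=5, j=1: x = 5·10 + 1 = 51.

51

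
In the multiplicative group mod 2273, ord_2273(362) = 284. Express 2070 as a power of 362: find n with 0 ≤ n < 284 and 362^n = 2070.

186

Baby-step giant-step with m = ceil(sqrt(284)) = 17.
Baby table (362^j mod 2273 for j=0..16):
  0:1  1:362  2:1483  3:418  4:1298  5:1638  6:1976  7:1590
  8:511  9:869  10:904  11:2209  12:1835  13:554  14:524  15:1029
  16:1999
Giant step factor: 362^(-17) ≡ 1542 (mod 2273).
Scan 2070·1542^i mod 2273 for i = 0, 1, …:
  i=0: 2070   i=1: 648   i=2: 1369   i=3: 1654
  i=4: 162   i=5: 2047   i=6: 1550   i=7: 1177
  i=8: 1080   i=9: 1524   i=10: 1999
Match at i=10, j=16: n = 10·17 + 16 = 186.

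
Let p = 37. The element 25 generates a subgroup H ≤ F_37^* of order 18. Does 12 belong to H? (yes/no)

yes

⟨25⟩ has order 18; its elements mod 37 are {1, 3, 4, 7, 9, 10, 11, 12, 16, 21, 25, 26, 27, 28, 30, 33, 34, 36}.
12 is in this set.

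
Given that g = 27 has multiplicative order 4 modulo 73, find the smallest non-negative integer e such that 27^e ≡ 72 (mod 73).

Successive powers of 27 modulo 73:
  27^0=1  27^1=27  27^2=72
So 27^2 ≡ 72 (mod 73), giving e = 2.

2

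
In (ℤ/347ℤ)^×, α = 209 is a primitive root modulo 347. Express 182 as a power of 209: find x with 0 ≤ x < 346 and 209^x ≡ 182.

178

Baby-step giant-step with m = ceil(sqrt(346)) = 19.
Baby table (209^j mod 347 for j=0..18):
  0:1  1:209  2:306  3:106  4:293  5:165  6:132  7:175
  8:140  9:112  10:159  11:266  12:74  13:198  14:89  15:210
  16:168  17:65  18:52
Giant step factor: 209^(-19) ≡ 322 (mod 347).
Scan 182·322^i mod 347 for i = 0, 1, …:
  i=0: 182   i=1: 308   i=2: 281   i=3: 262
  i=4: 43   i=5: 313   i=6: 156   i=7: 264
  i=8: 340   i=9: 175
Match at i=9, j=7: x = 9·19 + 7 = 178.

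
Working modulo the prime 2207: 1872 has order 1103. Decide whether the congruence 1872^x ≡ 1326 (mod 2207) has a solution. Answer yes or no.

no

1326 ∈ ⟨1872⟩ iff 1326^1103 ≡ 1 (mod 2207), since |⟨1872⟩| = 1103.
1326^1103 mod 2207 = 2206.
Since 2206 ≠ 1, 1326 does not lie in the subgroup.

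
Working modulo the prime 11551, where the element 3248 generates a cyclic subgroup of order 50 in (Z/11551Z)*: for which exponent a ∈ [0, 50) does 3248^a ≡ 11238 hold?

40

Baby-step giant-step with m = ceil(sqrt(50)) = 8.
Baby table (3248^j mod 11551 for j=0..7):
  0:1  1:3248  2:3441  3:6551  4:706  5:5990  6:3636  7:4606
Giant step factor: 3248^(-8) ≡ 8761 (mod 11551).
Scan 11238·8761^i mod 11551 for i = 0, 1, …:
  i=0: 11238   i=1: 6945   i=2: 6028   i=3: 136
  i=4: 1743   i=5: 1
Match at i=5, j=0: a = 5·8 + 0 = 40.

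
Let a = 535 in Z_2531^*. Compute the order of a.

The order of 535 must divide p − 1 = 2530 = 2 · 5 · 11 · 23.
Divisors: 1, 2, 5, 10, 11, 22, 23, 46, 55, 110, 115, 230, 253, 506, 1265, 2530.
Check each in increasing order: 535^1 ≡ 535;  535^2 ≡ 222;  535^5 ≡ 1513;  535^10 ≡ 1145;  535^11 ≡ 73;  535^22 ≡ 267;  535^23 ≡ 1109;  535^46 ≡ 2346;  535^55 ≡ 361;  535^110 ≡ 1240;  535^115 ≡ 649;  535^230 ≡ 1055;  535^253 ≡ 673;  535^506 ≡ 2411;  535^1265 ≡ 1.
Smallest exponent giving 1 is 1265.

1265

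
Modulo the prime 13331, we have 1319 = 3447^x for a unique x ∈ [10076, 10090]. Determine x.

10086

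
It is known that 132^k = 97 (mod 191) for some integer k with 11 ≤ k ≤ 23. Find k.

18

Compute 132^11 mod 191 = 189, then multiply by 132 repeatedly:
  132^11=189  132^12=118  132^13=105  132^14=108  132^15=122
  132^16=60  132^17=89  132^18=97
Found 97 at exponent 18.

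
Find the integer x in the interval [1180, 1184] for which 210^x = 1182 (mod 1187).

Compute 210^1180 mod 1187 = 964, then multiply by 210 repeatedly:
  210^1180=964  210^1181=650  210^1182=1182
Found 1182 at exponent 1182.

1182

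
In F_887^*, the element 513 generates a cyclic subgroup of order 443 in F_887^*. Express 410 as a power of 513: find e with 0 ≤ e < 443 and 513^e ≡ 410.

246

Baby-step giant-step with m = ceil(sqrt(443)) = 22.
Baby table (513^j mod 887 for j=0..21):
  0:1  1:513  2:617  3:749  4:166  5:6  6:417  7:154
  8:59  9:109  10:36  11:728  12:37  13:354  14:654  15:216
  16:820  17:222  18:350  19:376  20:409  21:485
Giant step factor: 513^(-22) ≡ 592 (mod 887).
Scan 410·592^i mod 887 for i = 0, 1, …:
  i=0: 410   i=1: 569   i=2: 675   i=3: 450
  i=4: 300   i=5: 200   i=6: 429   i=7: 286
  i=8: 782   i=9: 817   i=10: 249   i=11: 166
Match at i=11, j=4: e = 11·22 + 4 = 246.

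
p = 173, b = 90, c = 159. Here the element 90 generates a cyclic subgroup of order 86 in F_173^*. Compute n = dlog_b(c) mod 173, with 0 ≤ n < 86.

Baby-step giant-step with m = ceil(sqrt(86)) = 10.
Baby table (90^j mod 173 for j=0..9):
  0:1  1:90  2:142  3:151  4:96  5:163  6:138  7:137
  8:47  9:78
Giant step factor: 90^(-10) ≡ 109 (mod 173).
Scan 159·109^i mod 173 for i = 0, 1, …:
  i=0: 159   i=1: 31   i=2: 92   i=3: 167
  i=4: 38   i=5: 163
Match at i=5, j=5: n = 5·10 + 5 = 55.

55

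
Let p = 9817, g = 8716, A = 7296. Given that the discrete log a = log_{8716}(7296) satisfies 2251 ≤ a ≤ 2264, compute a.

2263

Compute 8716^2251 mod 9817 = 7663, then multiply by 8716 repeatedly:
  8716^2251=7663  8716^2252=5657  8716^2253=5438  8716^2254=1132  8716^2255=427
  8716^2256=1089  8716^2257=8502  8716^2258=4716  8716^2259=877  8716^2260=6306
  8716^2261=7530  8716^2262=4835  8716^2263=7296
Found 7296 at exponent 2263.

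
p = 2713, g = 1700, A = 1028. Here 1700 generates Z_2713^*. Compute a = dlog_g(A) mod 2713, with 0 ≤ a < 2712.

Baby-step giant-step with m = ceil(sqrt(2712)) = 53.
Baby table (1700^j mod 2713 for j=0..52):
  0:1  1:1700  2:655  3:1170  4:371  5:1284  6:1548  7:2703
  8:1991  9:1589  10:1865  11:1716  12:725  13:798  14:100  15:1794
  16:388  17:341  18:1831  19:889  20:159  21:1713  22:1051  23:1546
  24:2016  25:681  26:1962  27:1123  28:1861  29:342  30:818  31:1544
  32:1329  33:2084  34:2335  35:381  36:2006  37:2672  38:838  39:275
  40:864  41:1067  42:1616  43:1644  44:410  45:2472  46:2676  47:2212
  48:182  49:118  50:2551  51:1326  52:2410
Giant step factor: 1700^(-53) ≡ 22 (mod 2713).
Scan 1028·22^i mod 2713 for i = 0, 1, …:
  i=0: 1028   i=1: 912   i=2: 1073   i=3: 1902
  i=4: 1149   i=5: 861   i=6: 2664   i=7: 1635
  i=8: 701   i=9: 1857   i=10: 159
Match at i=10, j=20: a = 10·53 + 20 = 550.

550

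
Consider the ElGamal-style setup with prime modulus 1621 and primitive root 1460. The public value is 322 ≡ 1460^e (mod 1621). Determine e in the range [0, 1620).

Baby-step giant-step with m = ceil(sqrt(1620)) = 41.
Baby table (1460^j mod 1621 for j=0..40):
  0:1  1:1460  2:1606  3:794  4:225  5:1058  6:1488  7:340
  8:374  9:1384  10:874  11:313  12:1479  13:168  14:509  15:722
  16:470  17:517  18:1055  19:350  20:385  21:1234  22:709  23:942
  24:712  25:459  26:667  27:1220  28:1342  29:1152  30:943  31:551
  32:444  33:1461  34:1445  35:779  36:1019  37:1283  38:925  39:207
  40:714
Giant step factor: 1460^(-41) ≡ 71 (mod 1621).
Scan 322·71^i mod 1621 for i = 0, 1, …:
  i=0: 322   i=1: 168
Match at i=1, j=13: e = 1·41 + 13 = 54.

54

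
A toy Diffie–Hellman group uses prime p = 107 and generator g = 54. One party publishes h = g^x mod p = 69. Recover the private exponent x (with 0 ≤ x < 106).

Baby-step giant-step with m = ceil(sqrt(106)) = 11.
Baby table (54^j mod 107 for j=0..10):
  0:1  1:54  2:27  3:67  4:87  5:97  6:102  7:51
  8:79  9:93  10:100
Giant step factor: 54^(-11) ≡ 15 (mod 107).
Scan 69·15^i mod 107 for i = 0, 1, …:
  i=0: 69   i=1: 72   i=2: 10   i=3: 43
  i=4: 3   i=5: 45   i=6: 33   i=7: 67
Match at i=7, j=3: x = 7·11 + 3 = 80.

80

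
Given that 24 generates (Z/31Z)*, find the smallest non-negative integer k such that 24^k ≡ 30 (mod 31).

Successive powers of 24 modulo 31:
  24^0=1  24^1=24  24^2=18  24^3=29  24^4=14  24^5=26
  24^6=4  24^7=3  24^8=10  24^9=23  24^10=25  24^11=11
  24^12=16  24^13=12  24^14=9  24^15=30
So 24^15 ≡ 30 (mod 31), giving k = 15.

15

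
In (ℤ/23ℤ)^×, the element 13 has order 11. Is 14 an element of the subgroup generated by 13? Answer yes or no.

no

14 ∈ ⟨13⟩ iff 14^11 ≡ 1 (mod 23), since |⟨13⟩| = 11.
14^11 mod 23 = 22.
Since 22 ≠ 1, 14 does not lie in the subgroup.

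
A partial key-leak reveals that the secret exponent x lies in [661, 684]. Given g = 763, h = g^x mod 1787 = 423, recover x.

661

Compute 763^661 mod 1787 = 423, then multiply by 763 repeatedly:
  763^661=423
Found 423 at exponent 661.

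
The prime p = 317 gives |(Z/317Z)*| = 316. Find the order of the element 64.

158

The order of 64 must divide p − 1 = 316 = 2^2 · 79.
Divisors: 1, 2, 4, 79, 158, 316.
Check each in increasing order: 64^1 ≡ 64;  64^2 ≡ 292;  64^4 ≡ 308;  64^79 ≡ 316;  64^158 ≡ 1.
Smallest exponent giving 1 is 158.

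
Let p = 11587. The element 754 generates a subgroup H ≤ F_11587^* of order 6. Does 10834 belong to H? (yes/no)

10834 ∈ ⟨754⟩ iff 10834^6 ≡ 1 (mod 11587), since |⟨754⟩| = 6.
10834^6 mod 11587 = 1.
Since 1 = 1, 10834 lies in the subgroup.

yes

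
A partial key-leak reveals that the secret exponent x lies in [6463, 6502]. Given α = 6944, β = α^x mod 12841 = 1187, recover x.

Compute 6944^6463 mod 12841 = 97, then multiply by 6944 repeatedly:
  6944^6463=97  6944^6464=5836  6944^6465=11829  6944^6466=9540  6944^6467=11882
  6944^6468=5183  6944^6469=10270  6944^6470=8807  6944^6471=6966  6944^6472=12698
  6944^6473=8606  6944^6474=10891  6944^6475=6455  6944^6476=8430  6944^6477=8642
  6944^6478=4055  6944^6479=10448  6944^6480=12103  6944^6481=11728  6944^6482=1610
  6944^6483=8170  6944^6484=942  6944^6485=5179  6944^6486=8176  6944^6487=4083
  6944^6488=12265  6944^6489=6648  6944^6490=317  6944^6491=5437  6944^6492=1988
  6944^6493=597  6944^6494=10766  6944^6495=11643  6944^6496=2056  6944^6497=10513
  6944^6498=1187
Found 1187 at exponent 6498.

6498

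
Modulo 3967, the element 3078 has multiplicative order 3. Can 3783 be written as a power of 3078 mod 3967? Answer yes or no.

no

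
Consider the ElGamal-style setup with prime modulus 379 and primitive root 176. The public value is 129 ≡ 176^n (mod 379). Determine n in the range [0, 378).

Baby-step giant-step with m = ceil(sqrt(378)) = 20.
Baby table (176^j mod 379 for j=0..19):
  0:1  1:176  2:277  3:240  4:171  5:155  6:371  7:108
  8:58  9:354  10:148  11:276  12:64  13:273  14:294  15:200
  16:332  17:66  18:246  19:90
Giant step factor: 176^(-20) ≡ 34 (mod 379).
Scan 129·34^i mod 379 for i = 0, 1, …:
  i=0: 129   i=1: 217   i=2: 177   i=3: 333
  i=4: 331   i=5: 263   i=6: 225   i=7: 70
  i=8: 106   i=9: 193     …   i=17: 376
  i=18: 277
Match at i=18, j=2: n = 18·20 + 2 = 362.

362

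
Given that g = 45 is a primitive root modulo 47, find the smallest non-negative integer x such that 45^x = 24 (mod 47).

22

Successive powers of 45 modulo 47:
  45^0=1  45^1=45  45^2=4  45^3=39  45^4=16  45^5=15
  45^6=17  45^7=13  45^8=21  45^9=5  45^10=37  45^11=20
  45^12=7  45^13=33  45^14=28  45^15=38  45^16=18  45^17=11
  45^18=25  45^19=44  45^20=6  45^21=35  45^22=24
So 45^22 ≡ 24 (mod 47), giving x = 22.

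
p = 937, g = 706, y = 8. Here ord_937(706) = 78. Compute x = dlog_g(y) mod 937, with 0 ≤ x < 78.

44

Baby-step giant-step with m = ceil(sqrt(78)) = 9.
Baby table (706^j mod 937 for j=0..8):
  0:1  1:706  2:889  3:781  4:430  5:929  6:911  7:384
  8:311
Giant step factor: 706^(-9) ≡ 216 (mod 937).
Scan 8·216^i mod 937 for i = 0, 1, …:
  i=0: 8   i=1: 791   i=2: 322   i=3: 214
  i=4: 311
Match at i=4, j=8: x = 4·9 + 8 = 44.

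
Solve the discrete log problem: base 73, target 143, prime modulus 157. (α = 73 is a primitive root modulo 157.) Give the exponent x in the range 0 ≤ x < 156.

Baby-step giant-step with m = ceil(sqrt(156)) = 13.
Baby table (73^j mod 157 for j=0..12):
  0:1  1:73  2:148  3:128  4:81  5:104  6:56  7:6
  8:124  9:103  10:140  11:15  12:153
Giant step factor: 73^(-13) ≡ 50 (mod 157).
Scan 143·50^i mod 157 for i = 0, 1, …:
  i=0: 143   i=1: 85   i=2: 11   i=3: 79
  i=4: 25   i=5: 151   i=6: 14   i=7: 72
  i=8: 146   i=9: 78   i=10: 132   i=11: 6
Match at i=11, j=7: x = 11·13 + 7 = 150.

150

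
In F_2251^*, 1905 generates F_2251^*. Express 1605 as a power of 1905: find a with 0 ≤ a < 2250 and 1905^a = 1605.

Baby-step giant-step with m = ceil(sqrt(2250)) = 48.
Baby table (1905^j mod 2251 for j=0..47):
  0:1  1:1905  2:413  3:1166  4:1744  5:2095  6:2203  7:851
  8:435  9:307  10:1826  11:735  12:53  13:1921  14:1630  15:1021
  16:141  17:736  18:1958  19:83  20:545  21:514  22:2236  23:688
  24:558  25:518  26:852  27:89  28:720  29:741  30:228  31:2148
  32:1873  33:230  34:1456  35:448  36:311  37:442  38:136  39:215
  40:2144  41:1006  42:829  43:1294  44:225  45:935  46:634  47:1234
Giant step factor: 1905^(-48) ≡ 555 (mod 2251).
Scan 1605·555^i mod 2251 for i = 0, 1, …:
  i=0: 1605   i=1: 1630
Match at i=1, j=14: a = 1·48 + 14 = 62.

62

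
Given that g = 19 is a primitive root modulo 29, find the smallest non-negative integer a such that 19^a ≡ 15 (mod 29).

3

Successive powers of 19 modulo 29:
  19^0=1  19^1=19  19^2=13  19^3=15
So 19^3 ≡ 15 (mod 29), giving a = 3.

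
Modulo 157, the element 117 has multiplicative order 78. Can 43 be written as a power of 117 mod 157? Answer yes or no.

no

43 ∈ ⟨117⟩ iff 43^78 ≡ 1 (mod 157), since |⟨117⟩| = 78.
43^78 mod 157 = 156.
Since 156 ≠ 1, 43 does not lie in the subgroup.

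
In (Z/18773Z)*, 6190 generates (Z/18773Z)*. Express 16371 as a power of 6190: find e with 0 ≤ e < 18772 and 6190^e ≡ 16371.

Baby-step giant-step with m = ceil(sqrt(18772)) = 138.
Baby table (6190^j mod 18773 for j=0..137):
  0:1  1:6190  2:407  3:3748  4:15465  5:4823  6:5300  7:10569
  8:16978  9:2566  10:1582  11:11847  12:5592  13:15841  14:4411  15:8148
  16:11842  17:12188  18:13806  19:4444  20:5915  21:6500  22:4461  23:17280
  24:13419  25:11858  26:17363  27:1545  28:8093  29:9306  30:8576  31:14169
  32:17427  33:3472  34:15368  35:5129  36:3367  37:3700  38:18713  39:4060
  40:13126  41:396  42:10750  43:10988  44:1141  45:4142  46:13835  47:14997
  48:17718  49:2554  50:2394  51:6963  52:16935  53:17991  54:2854  55:867
  56:16425  57:14955  58:1787  59:4233  60:13935  61:14488  62:2099  63:1894
  64:9508  65:1165  66:2518  67:4830  68:11084  69:13418  70:5668  71:16956
  72:16570  73:11401  74:4483  75:3276  76:3600  77:449  78:906  79:13786
  80:12055  81:16548  82:6632  83:14302  84:14685  85:1284  86:6981  87:15717
  88:6544  89:13999  90:16415  91:9374  92:16490  93:4299  94:9469  95:3804
  96:5418  97:8842  98:8685  99:13051  100:5471  101:17771  102:11483  103:5192
  104:17877  105:10568  106:10788  107:2159  108:16607  109:15155  110:769  111:10541
  112:12615  113:9943  114:9276  115:10606  116:1959  117:17625  118:8847  119:2089
  120:15086  121:5438  122:1231  123:16825  124:12919  125:14403  126:1593  127:4845
  128:10069  129:750  130:5569  131:4882  132:13823  133:15809  134:12834  135:13897
  136:4544  137:5406
Giant step factor: 6190^(-138) ≡ 5474 (mod 18773).
Scan 16371·5474^i mod 18773 for i = 0, 1, …:
  i=0: 16371   i=1: 11325   i=2: 4604   i=3: 8930
  i=4: 16701   i=5: 15537   i=6: 7848   i=7: 7328
  i=8: 14344   i=9: 10370     …   i=69: 8883
  i=70: 3472
Match at i=70, j=33: e = 70·138 + 33 = 9693.

9693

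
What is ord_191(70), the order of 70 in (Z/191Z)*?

38

The order of 70 must divide p − 1 = 190 = 2 · 5 · 19.
Divisors: 1, 2, 5, 10, 19, 38, 95, 190.
Check each in increasing order: 70^1 ≡ 70;  70^2 ≡ 125;  70^5 ≡ 84;  70^10 ≡ 180;  70^19 ≡ 190;  70^38 ≡ 1.
Smallest exponent giving 1 is 38.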